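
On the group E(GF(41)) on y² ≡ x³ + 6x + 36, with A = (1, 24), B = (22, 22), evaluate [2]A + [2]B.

(15, 37)

First 2A:
Repeated addition: build up to 2A.
2A: tangent at (1, 24): λ = (3·1² + 6)/(2·24) ≡ 9/7. 7⁻¹ ≡ 6 (mod 41) since 7·6 = 42 ≡ 1, so λ ≡ 9·6 ≡ 13.
  x = λ² - 1 - 1 = 169 - 2 ≡ 3; y = λ·(1 - 3) - 24 ≡ 32. → (3, 32)
2A = (3, 32).
Next 2B:
Repeated addition: build up to 2B.
2B: tangent at (22, 22): λ = (3·22² + 6)/(2·22) ≡ 23/3. 3⁻¹ ≡ 14 (mod 41), so λ ≡ 23·14 ≡ 35.
  x = λ² - 22 - 22 = 1225 - 44 ≡ 33; y = λ·(22 - 33) - 22 ≡ 3. → (33, 3)
2B = (33, 3).
Finally 2A + 2B:
(3, 32) + (33, 3). λ = (3 - 32)/(33 - 3) ≡ 12/30 mod 41. 30⁻¹ ≡ 26 (mod 41) since 30·26 = 780 ≡ 1, so λ ≡ 25.
  x = λ² - 3 - 33 = 625 - 36 ≡ 15; y = λ·(3 - 15) - 32 ≡ 37. → (15, 37)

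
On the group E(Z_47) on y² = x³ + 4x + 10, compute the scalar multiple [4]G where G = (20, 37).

(20, 10)

Repeated addition: build up to 4G.
2G: tangent at (20, 37): λ = (3·20² + 4)/(2·37) ≡ 29/27. 27⁻¹ ≡ 7 (mod 47) since 27·7 = 189 ≡ 1, so λ ≡ 29·7 ≡ 15.
  x = λ² - 20 - 20 = 225 - 40 ≡ 44; y = λ·(20 - 44) - 37 ≡ 26. → (44, 26)
3G: (44, 26) + (20, 37). λ = (37 - 26)/(20 - 44) ≡ 11/23 mod 47. 23⁻¹ ≡ 45 (mod 47), so λ ≡ 25.
  x = λ² - 44 - 20 = 625 - 64 ≡ 44; y = λ·(44 - 44) - 26 ≡ 21. → (44, 21)
4G: (44, 21) + (20, 37). λ = (37 - 21)/(20 - 44) ≡ 16/23 mod 47. 23⁻¹ ≡ 45 (mod 47), so λ ≡ 15.
  x = λ² - 44 - 20 = 225 - 64 ≡ 20; y = λ·(44 - 20) - 21 ≡ 10. → (20, 10)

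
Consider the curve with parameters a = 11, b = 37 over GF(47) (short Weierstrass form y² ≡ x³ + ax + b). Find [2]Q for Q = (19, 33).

(4, 2)

tangent at (19, 33): λ = (3·19² + 11)/(2·33) ≡ 13/19. 19⁻¹ ≡ 5 (mod 47), so λ ≡ 13·5 ≡ 18.
  x = λ² - 19 - 19 = 324 - 38 ≡ 4; y = λ·(19 - 4) - 33 ≡ 2. → (4, 2)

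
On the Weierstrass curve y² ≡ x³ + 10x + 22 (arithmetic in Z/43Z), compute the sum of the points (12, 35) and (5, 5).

(4, 30)

(12, 35) + (5, 5). λ = (5 - 35)/(5 - 12) ≡ 13/36 mod 43. 36⁻¹ ≡ 6 (mod 43), so λ ≡ 35.
  x = λ² - 12 - 5 = 1225 - 17 ≡ 4; y = λ·(12 - 4) - 35 ≡ 30. → (4, 30)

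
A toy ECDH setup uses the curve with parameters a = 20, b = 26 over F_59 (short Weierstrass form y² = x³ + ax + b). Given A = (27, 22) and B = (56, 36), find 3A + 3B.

First 3A:
Repeated addition: build up to 3A.
2A: tangent at (27, 22): λ = (3·27² + 20)/(2·22) ≡ 24/44. 44⁻¹ ≡ 55 (mod 59), so λ ≡ 24·55 ≡ 22.
  x = λ² - 27 - 27 = 484 - 54 ≡ 17; y = λ·(27 - 17) - 22 ≡ 21. → (17, 21)
3A: (17, 21) + (27, 22). λ = (22 - 21)/(27 - 17) ≡ 1/10 mod 59. 10⁻¹ ≡ 6 (mod 59) since 10·6 = 60 ≡ 1, so λ ≡ 6.
  x = λ² - 17 - 27 = 36 - 44 ≡ 51; y = λ·(17 - 51) - 21 ≡ 11. → (51, 11)
3A = (51, 11).
Next 3B:
Repeated addition: build up to 3B.
2B: tangent at (56, 36): λ = (3·56² + 20)/(2·36) ≡ 47/13. 13⁻¹ ≡ 50 (mod 59), so λ ≡ 47·50 ≡ 49.
  x = λ² - 56 - 56 = 2401 - 112 ≡ 47; y = λ·(56 - 47) - 36 ≡ 51. → (47, 51)
3B: (47, 51) + (56, 36). λ = (36 - 51)/(56 - 47) ≡ 44/9 mod 59. 9⁻¹ ≡ 46 (mod 59) since 9·46 = 414 ≡ 1, so λ ≡ 18.
  x = λ² - 47 - 56 = 324 - 103 ≡ 44; y = λ·(47 - 44) - 51 ≡ 3. → (44, 3)
3B = (44, 3).
Finally 3A + 3B:
(51, 11) + (44, 3). λ = (3 - 11)/(44 - 51) ≡ 51/52 mod 59. 52⁻¹ ≡ 42 (mod 59), so λ ≡ 18.
  x = λ² - 51 - 44 = 324 - 95 ≡ 52; y = λ·(51 - 52) - 11 ≡ 30. → (52, 30)

(52, 30)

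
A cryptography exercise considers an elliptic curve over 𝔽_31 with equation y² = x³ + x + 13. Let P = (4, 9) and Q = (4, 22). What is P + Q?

The two points share x = 4 and their y-coordinates satisfy 9 + 22 ≡ 0 (mod 31), so they are inverses. Their sum is the point at infinity.

O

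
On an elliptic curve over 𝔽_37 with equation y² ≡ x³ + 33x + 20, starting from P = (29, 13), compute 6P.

(33, 34)

Double-and-add on 6 = (110)₂. Start with P = (29, 13) for the leading 1-bit.
double: tangent at (29, 13): λ = (3·29² + 33)/(2·13) ≡ 3/26. 26⁻¹ ≡ 10 (mod 37), so λ ≡ 3·10 ≡ 30.
  x = λ² - 29 - 29 = 900 - 58 ≡ 28; y = λ·(29 - 28) - 13 ≡ 17. → (28, 17)
add P: (28, 17) + (29, 13). λ = (13 - 17)/(29 - 28) ≡ 33/1 mod 37. 1⁻¹ ≡ 1 (mod 37) since 1·1 = 1 ≡ 1, so λ ≡ 33.
  x = λ² - 28 - 29 = 1089 - 57 ≡ 33; y = λ·(28 - 33) - 17 ≡ 3. → (33, 3)
double: tangent at (33, 3): λ = (3·33² + 33)/(2·3) ≡ 7/6. 6⁻¹ ≡ 31 (mod 37), so λ ≡ 7·31 ≡ 32.
  x = λ² - 33 - 33 = 1024 - 66 ≡ 33; y = λ·(33 - 33) - 3 ≡ 34. → (33, 34)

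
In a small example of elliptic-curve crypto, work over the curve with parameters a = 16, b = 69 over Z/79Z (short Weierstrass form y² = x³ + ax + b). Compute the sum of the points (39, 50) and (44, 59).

(34, 38)

(39, 50) + (44, 59). λ = (59 - 50)/(44 - 39) ≡ 9/5 mod 79. 5⁻¹ ≡ 16 (mod 79) since 5·16 = 80 ≡ 1, so λ ≡ 65.
  x = λ² - 39 - 44 = 4225 - 83 ≡ 34; y = λ·(39 - 34) - 50 ≡ 38. → (34, 38)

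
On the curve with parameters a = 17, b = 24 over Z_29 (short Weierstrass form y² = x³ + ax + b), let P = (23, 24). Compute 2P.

(16, 19)

tangent at (23, 24): λ = (3·23² + 17)/(2·24) ≡ 9/19. 19⁻¹ ≡ 26 (mod 29), so λ ≡ 9·26 ≡ 2.
  x = λ² - 23 - 23 = 4 - 46 ≡ 16; y = λ·(23 - 16) - 24 ≡ 19. → (16, 19)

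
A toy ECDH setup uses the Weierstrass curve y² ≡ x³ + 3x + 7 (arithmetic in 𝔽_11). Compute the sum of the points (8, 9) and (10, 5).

(8, 2)

(8, 9) + (10, 5). λ = (5 - 9)/(10 - 8) ≡ 7/2 mod 11. 2⁻¹ ≡ 6 (mod 11) since 2·6 = 12 ≡ 1, so λ ≡ 9.
  x = λ² - 8 - 10 = 81 - 18 ≡ 8; y = λ·(8 - 8) - 9 ≡ 2. → (8, 2)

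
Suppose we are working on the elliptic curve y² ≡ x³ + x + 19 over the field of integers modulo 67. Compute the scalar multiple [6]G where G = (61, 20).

(26, 0)

Double-and-add on 6 = (110)₂. Start with G = (61, 20) for the leading 1-bit.
double: tangent at (61, 20): λ = (3·61² + 1)/(2·20) ≡ 42/40. 40⁻¹ ≡ 62 (mod 67), so λ ≡ 42·62 ≡ 58.
  x = λ² - 61 - 61 = 3364 - 122 ≡ 26; y = λ·(61 - 26) - 20 ≡ 0. → (26, 0)
add G: (26, 0) + (61, 20). λ = (20 - 0)/(61 - 26) ≡ 20/35 mod 67. 35⁻¹ ≡ 23 (mod 67), so λ ≡ 58.
  x = λ² - 26 - 61 = 3364 - 87 ≡ 61; y = λ·(26 - 61) - 0 ≡ 47. → (61, 47)
double: tangent at (61, 47): λ = (3·61² + 1)/(2·47) ≡ 42/27. 27⁻¹ ≡ 5 (mod 67), so λ ≡ 42·5 ≡ 9.
  x = λ² - 61 - 61 = 81 - 122 ≡ 26; y = λ·(61 - 26) - 47 ≡ 0. → (26, 0)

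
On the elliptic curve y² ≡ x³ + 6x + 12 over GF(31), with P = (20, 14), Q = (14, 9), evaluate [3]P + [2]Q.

(6, 27)

First 3P:
Repeated addition: build up to 3P.
2P: tangent at (20, 14): λ = (3·20² + 6)/(2·14) ≡ 28/28. 28⁻¹ ≡ 10 (mod 31), so λ ≡ 28·10 ≡ 1.
  x = λ² - 20 - 20 = 1 - 40 ≡ 23; y = λ·(20 - 23) - 14 ≡ 14. → (23, 14)
3P: (23, 14) + (20, 14). λ = (14 - 14)/(20 - 23) ≡ 0/28 mod 31. 28⁻¹ ≡ 10 (mod 31), so λ ≡ 0.
  x = λ² - 23 - 20 = 0 - 43 ≡ 19; y = λ·(23 - 19) - 14 ≡ 17. → (19, 17)
3P = (19, 17).
Next 2Q:
Repeated addition: build up to 2Q.
2Q: tangent at (14, 9): λ = (3·14² + 6)/(2·9) ≡ 5/18. 18⁻¹ ≡ 19 (mod 31), so λ ≡ 5·19 ≡ 2.
  x = λ² - 14 - 14 = 4 - 28 ≡ 7; y = λ·(14 - 7) - 9 ≡ 5. → (7, 5)
2Q = (7, 5).
Finally 3P + 2Q:
(19, 17) + (7, 5). λ = (5 - 17)/(7 - 19) ≡ 19/19 mod 31. 19⁻¹ ≡ 18 (mod 31), so λ ≡ 1.
  x = λ² - 19 - 7 = 1 - 26 ≡ 6; y = λ·(19 - 6) - 17 ≡ 27. → (6, 27)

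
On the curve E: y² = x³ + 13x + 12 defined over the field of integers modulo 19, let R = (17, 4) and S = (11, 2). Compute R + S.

(8, 18)

(17, 4) + (11, 2). λ = (2 - 4)/(11 - 17) ≡ 17/13 mod 19. 13⁻¹ ≡ 3 (mod 19) since 13·3 = 39 ≡ 1, so λ ≡ 13.
  x = λ² - 17 - 11 = 169 - 28 ≡ 8; y = λ·(17 - 8) - 4 ≡ 18. → (8, 18)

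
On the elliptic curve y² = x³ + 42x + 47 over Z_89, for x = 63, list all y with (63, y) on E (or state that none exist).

43, 46

x³ + 42x + 47 = 252740 ≡ 69 (mod 89).
Square roots of 69 mod 89: 43 and 46 (since 43² = 1849 ≡ 69).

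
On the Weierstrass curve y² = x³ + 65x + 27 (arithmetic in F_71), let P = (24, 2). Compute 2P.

tangent at (24, 2): λ = (3·24² + 65)/(2·2) ≡ 18/4. 4⁻¹ ≡ 18 (mod 71), so λ ≡ 18·18 ≡ 40.
  x = λ² - 24 - 24 = 1600 - 48 ≡ 61; y = λ·(24 - 61) - 2 ≡ 9. → (61, 9)

(61, 9)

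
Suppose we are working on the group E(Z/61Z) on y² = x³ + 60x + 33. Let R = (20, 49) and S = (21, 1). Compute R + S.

(20, 49) + (21, 1). λ = (1 - 49)/(21 - 20) ≡ 13/1 mod 61. 1⁻¹ ≡ 1 (mod 61), so λ ≡ 13.
  x = λ² - 20 - 21 = 169 - 41 ≡ 6; y = λ·(20 - 6) - 49 ≡ 11. → (6, 11)

(6, 11)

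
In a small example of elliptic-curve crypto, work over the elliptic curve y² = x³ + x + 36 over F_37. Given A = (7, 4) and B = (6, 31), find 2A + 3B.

First 2A:
Repeated addition: build up to 2A.
2A: tangent at (7, 4): λ = (3·7² + 1)/(2·4) ≡ 0/8. 8⁻¹ ≡ 14 (mod 37) since 8·14 = 112 ≡ 1, so λ ≡ 0·14 ≡ 0.
  x = λ² - 7 - 7 = 0 - 14 ≡ 23; y = λ·(7 - 23) - 4 ≡ 33. → (23, 33)
2A = (23, 33).
Next 3B:
Repeated addition: build up to 3B.
2B: tangent at (6, 31): λ = (3·6² + 1)/(2·31) ≡ 35/25. 25⁻¹ ≡ 3 (mod 37), so λ ≡ 35·3 ≡ 31.
  x = λ² - 6 - 6 = 961 - 12 ≡ 24; y = λ·(6 - 24) - 31 ≡ 3. → (24, 3)
3B: (24, 3) + (6, 31). λ = (31 - 3)/(6 - 24) ≡ 28/19 mod 37. 19⁻¹ ≡ 2 (mod 37) since 19·2 = 38 ≡ 1, so λ ≡ 19.
  x = λ² - 24 - 6 = 361 - 30 ≡ 35; y = λ·(24 - 35) - 3 ≡ 10. → (35, 10)
3B = (35, 10).
Finally 2A + 3B:
(23, 33) + (35, 10). λ = (10 - 33)/(35 - 23) ≡ 14/12 mod 37. 12⁻¹ ≡ 34 (mod 37), so λ ≡ 32.
  x = λ² - 23 - 35 = 1024 - 58 ≡ 4; y = λ·(23 - 4) - 33 ≡ 20. → (4, 20)

(4, 20)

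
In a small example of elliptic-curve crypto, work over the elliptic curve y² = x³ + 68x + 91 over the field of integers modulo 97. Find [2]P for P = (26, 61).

tangent at (26, 61): λ = (3·26² + 68)/(2·61) ≡ 59/25. 25⁻¹ ≡ 66 (mod 97) since 25·66 = 1650 ≡ 1, so λ ≡ 59·66 ≡ 14.
  x = λ² - 26 - 26 = 196 - 52 ≡ 47; y = λ·(26 - 47) - 61 ≡ 33. → (47, 33)

(47, 33)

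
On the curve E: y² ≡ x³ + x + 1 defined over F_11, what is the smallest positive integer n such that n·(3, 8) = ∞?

2P: tangent at (3, 8): λ = (3·3² + 1)/(2·8) ≡ 6/5. 5⁻¹ ≡ 9 (mod 11) since 5·9 = 45 ≡ 1, so λ ≡ 6·9 ≡ 10.
  x = λ² - 3 - 3 = 100 - 6 ≡ 6; y = λ·(3 - 6) - 8 ≡ 6. → (6, 6)
3P: (6, 6) + (3, 8). λ = (8 - 6)/(3 - 6) ≡ 2/8 mod 11. 8⁻¹ ≡ 7 (mod 11), so λ ≡ 3.
  x = λ² - 6 - 3 = 9 - 9 ≡ 0; y = λ·(6 - 0) - 6 ≡ 1. → (0, 1)
4P: (0, 1) + (3, 8). λ = (8 - 1)/(3 - 0) ≡ 7/3 mod 11. 3⁻¹ ≡ 4 (mod 11), so λ ≡ 6.
  x = λ² - 0 - 3 = 36 - 3 ≡ 0; y = λ·(0 - 0) - 1 ≡ 10. → (0, 10)
5P: (0, 10) + (3, 8). λ = (8 - 10)/(3 - 0) ≡ 9/3 mod 11. 3⁻¹ ≡ 4 (mod 11), so λ ≡ 3.
  x = λ² - 0 - 3 = 9 - 3 ≡ 6; y = λ·(0 - 6) - 10 ≡ 5. → (6, 5)
6P: (6, 5) + (3, 8). λ = (8 - 5)/(3 - 6) ≡ 3/8 mod 11. 8⁻¹ ≡ 7 (mod 11) since 8·7 = 56 ≡ 1, so λ ≡ 10.
  x = λ² - 6 - 3 = 100 - 9 ≡ 3; y = λ·(6 - 3) - 5 ≡ 3. → (3, 3)
7P: (3, 3) + (3, 8): same x and y₁ ≡ -y₂, so the sum is ∞.
7P = ∞, so the order is 7.

7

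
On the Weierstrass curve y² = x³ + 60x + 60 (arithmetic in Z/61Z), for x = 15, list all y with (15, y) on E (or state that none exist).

x³ + 60x + 60 = 4335 ≡ 4 (mod 61).
Square roots of 4 mod 61: 2 and 59 (since 2² = 4 ≡ 4).

2, 59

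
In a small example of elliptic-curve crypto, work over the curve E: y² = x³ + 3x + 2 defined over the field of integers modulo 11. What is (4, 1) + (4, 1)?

tangent at (4, 1): λ = (3·4² + 3)/(2·1) ≡ 7/2. 2⁻¹ ≡ 6 (mod 11) since 2·6 = 12 ≡ 1, so λ ≡ 7·6 ≡ 9.
  x = λ² - 4 - 4 = 81 - 8 ≡ 7; y = λ·(4 - 7) - 1 ≡ 5. → (7, 5)

(7, 5)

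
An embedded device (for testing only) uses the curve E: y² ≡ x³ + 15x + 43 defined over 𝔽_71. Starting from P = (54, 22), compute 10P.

(43, 65)

Repeated addition: build up to 10P.
2P: tangent at (54, 22): λ = (3·54² + 15)/(2·22) ≡ 30/44. 44⁻¹ ≡ 21 (mod 71), so λ ≡ 30·21 ≡ 62.
  x = λ² - 54 - 54 = 3844 - 108 ≡ 44; y = λ·(54 - 44) - 22 ≡ 30. → (44, 30)
3P: (44, 30) + (54, 22). λ = (22 - 30)/(54 - 44) ≡ 63/10 mod 71. 10⁻¹ ≡ 64 (mod 71), so λ ≡ 56.
  x = λ² - 44 - 54 = 3136 - 98 ≡ 56; y = λ·(44 - 56) - 30 ≡ 8. → (56, 8)
4P: (56, 8) + (54, 22). λ = (22 - 8)/(54 - 56) ≡ 14/69 mod 71. 69⁻¹ ≡ 35 (mod 71), so λ ≡ 64.
  x = λ² - 56 - 54 = 4096 - 110 ≡ 10; y = λ·(56 - 10) - 8 ≡ 25. → (10, 25)
5P: (10, 25) + (54, 22). λ = (22 - 25)/(54 - 10) ≡ 68/44 mod 71. 44⁻¹ ≡ 21 (mod 71) since 44·21 = 924 ≡ 1, so λ ≡ 8.
  x = λ² - 10 - 54 = 64 - 64 ≡ 0; y = λ·(10 - 0) - 25 ≡ 55. → (0, 55)
6P: (0, 55) + (54, 22). λ = (22 - 55)/(54 - 0) ≡ 38/54 mod 71. 54⁻¹ ≡ 25 (mod 71), so λ ≡ 27.
  x = λ² - 0 - 54 = 729 - 54 ≡ 36; y = λ·(0 - 36) - 55 ≡ 38. → (36, 38)
7P: (36, 38) + (54, 22). λ = (22 - 38)/(54 - 36) ≡ 55/18 mod 71. 18⁻¹ ≡ 4 (mod 71), so λ ≡ 7.
  x = λ² - 36 - 54 = 49 - 90 ≡ 30; y = λ·(36 - 30) - 38 ≡ 4. → (30, 4)
8P: (30, 4) + (54, 22). λ = (22 - 4)/(54 - 30) ≡ 18/24 mod 71. 24⁻¹ ≡ 3 (mod 71), so λ ≡ 54.
  x = λ² - 30 - 54 = 2916 - 84 ≡ 63; y = λ·(30 - 63) - 4 ≡ 60. → (63, 60)
9P: (63, 60) + (54, 22). λ = (22 - 60)/(54 - 63) ≡ 33/62 mod 71. 62⁻¹ ≡ 63 (mod 71), so λ ≡ 20.
  x = λ² - 63 - 54 = 400 - 117 ≡ 70; y = λ·(63 - 70) - 60 ≡ 13. → (70, 13)
10P: (70, 13) + (54, 22). λ = (22 - 13)/(54 - 70) ≡ 9/55 mod 71. 55⁻¹ ≡ 31 (mod 71), so λ ≡ 66.
  x = λ² - 70 - 54 = 4356 - 124 ≡ 43; y = λ·(70 - 43) - 13 ≡ 65. → (43, 65)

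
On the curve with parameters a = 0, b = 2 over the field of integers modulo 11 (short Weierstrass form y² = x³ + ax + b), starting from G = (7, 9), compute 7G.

Double-and-add on 7 = (111)₂. Start with G = (7, 9) for the leading 1-bit.
double: tangent at (7, 9): λ = (3·7² + 0)/(2·9) ≡ 4/7. 7⁻¹ ≡ 8 (mod 11) since 7·8 = 56 ≡ 1, so λ ≡ 4·8 ≡ 10.
  x = λ² - 7 - 7 = 100 - 14 ≡ 9; y = λ·(7 - 9) - 9 ≡ 4. → (9, 4)
add G: (9, 4) + (7, 9). λ = (9 - 4)/(7 - 9) ≡ 5/9 mod 11. 9⁻¹ ≡ 5 (mod 11), so λ ≡ 3.
  x = λ² - 9 - 7 = 9 - 16 ≡ 4; y = λ·(9 - 4) - 4 ≡ 0. → (4, 0)
double: (4, 0) + (4, 0): same x and y₁ ≡ -y₂, so the sum is O.
add G: O + (7, 9) = (7, 9) (identity).

(7, 9)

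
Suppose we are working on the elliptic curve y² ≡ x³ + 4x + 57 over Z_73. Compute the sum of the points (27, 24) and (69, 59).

(27, 24) + (69, 59). λ = (59 - 24)/(69 - 27) ≡ 35/42 mod 73. 42⁻¹ ≡ 40 (mod 73), so λ ≡ 13.
  x = λ² - 27 - 69 = 169 - 96 ≡ 0; y = λ·(27 - 0) - 24 ≡ 35. → (0, 35)

(0, 35)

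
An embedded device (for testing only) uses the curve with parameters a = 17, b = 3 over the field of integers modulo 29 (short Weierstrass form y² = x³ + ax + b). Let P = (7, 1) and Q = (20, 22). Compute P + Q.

(24, 5)

(7, 1) + (20, 22). λ = (22 - 1)/(20 - 7) ≡ 21/13 mod 29. 13⁻¹ ≡ 9 (mod 29), so λ ≡ 15.
  x = λ² - 7 - 20 = 225 - 27 ≡ 24; y = λ·(7 - 24) - 1 ≡ 5. → (24, 5)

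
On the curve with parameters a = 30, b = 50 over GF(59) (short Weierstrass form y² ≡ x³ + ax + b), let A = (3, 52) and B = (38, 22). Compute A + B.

(38, 37)

(3, 52) + (38, 22). λ = (22 - 52)/(38 - 3) ≡ 29/35 mod 59. 35⁻¹ ≡ 27 (mod 59), so λ ≡ 16.
  x = λ² - 3 - 38 = 256 - 41 ≡ 38; y = λ·(3 - 38) - 52 ≡ 37. → (38, 37)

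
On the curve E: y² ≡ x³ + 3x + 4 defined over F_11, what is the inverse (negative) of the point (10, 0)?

(10, 0)

-(10, 0) = (10, -0 mod 11) = (10, 0).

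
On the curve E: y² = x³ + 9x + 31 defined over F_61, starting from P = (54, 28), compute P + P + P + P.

(23, 12)

Double-and-add on 4 = (100)₂. Start with P = (54, 28) for the leading 1-bit.
double: tangent at (54, 28): λ = (3·54² + 9)/(2·28) ≡ 34/56. 56⁻¹ ≡ 12 (mod 61), so λ ≡ 34·12 ≡ 42.
  x = λ² - 54 - 54 = 1764 - 108 ≡ 9; y = λ·(54 - 9) - 28 ≡ 32. → (9, 32)
double: tangent at (9, 32): λ = (3·9² + 9)/(2·32) ≡ 8/3. 3⁻¹ ≡ 41 (mod 61), so λ ≡ 8·41 ≡ 23.
  x = λ² - 9 - 9 = 529 - 18 ≡ 23; y = λ·(9 - 23) - 32 ≡ 12. → (23, 12)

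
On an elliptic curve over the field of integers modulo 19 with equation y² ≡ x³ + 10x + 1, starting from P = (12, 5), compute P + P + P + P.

Double-and-add on 4 = (100)₂. Start with P = (12, 5) for the leading 1-bit.
double: tangent at (12, 5): λ = (3·12² + 10)/(2·5) ≡ 5/10. 10⁻¹ ≡ 2 (mod 19) since 10·2 = 20 ≡ 1, so λ ≡ 5·2 ≡ 10.
  x = λ² - 12 - 12 = 100 - 24 ≡ 0; y = λ·(12 - 0) - 5 ≡ 1. → (0, 1)
double: tangent at (0, 1): λ = (3·0² + 10)/(2·1) ≡ 10/2. 2⁻¹ ≡ 10 (mod 19), so λ ≡ 10·10 ≡ 5.
  x = λ² - 0 - 0 = 25 - 0 ≡ 6; y = λ·(0 - 6) - 1 ≡ 7. → (6, 7)

(6, 7)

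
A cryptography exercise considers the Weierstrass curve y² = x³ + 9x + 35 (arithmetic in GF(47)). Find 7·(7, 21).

Write P = (7, 21).
Repeated addition: build up to 7P.
2P: tangent at (7, 21): λ = (3·7² + 9)/(2·21) ≡ 15/42. 42⁻¹ ≡ 28 (mod 47) since 42·28 = 1176 ≡ 1, so λ ≡ 15·28 ≡ 44.
  x = λ² - 7 - 7 = 1936 - 14 ≡ 42; y = λ·(7 - 42) - 21 ≡ 37. → (42, 37)
3P: (42, 37) + (7, 21). λ = (21 - 37)/(7 - 42) ≡ 31/12 mod 47. 12⁻¹ ≡ 4 (mod 47), so λ ≡ 30.
  x = λ² - 42 - 7 = 900 - 49 ≡ 5; y = λ·(42 - 5) - 37 ≡ 39. → (5, 39)
4P: (5, 39) + (7, 21). λ = (21 - 39)/(7 - 5) ≡ 29/2 mod 47. 2⁻¹ ≡ 24 (mod 47), so λ ≡ 38.
  x = λ² - 5 - 7 = 1444 - 12 ≡ 22; y = λ·(5 - 22) - 39 ≡ 20. → (22, 20)
5P: (22, 20) + (7, 21). λ = (21 - 20)/(7 - 22) ≡ 1/32 mod 47. 32⁻¹ ≡ 25 (mod 47), so λ ≡ 25.
  x = λ² - 22 - 7 = 625 - 29 ≡ 32; y = λ·(22 - 32) - 20 ≡ 12. → (32, 12)
6P: (32, 12) + (7, 21). λ = (21 - 12)/(7 - 32) ≡ 9/22 mod 47. 22⁻¹ ≡ 15 (mod 47), so λ ≡ 41.
  x = λ² - 32 - 7 = 1681 - 39 ≡ 44; y = λ·(32 - 44) - 12 ≡ 13. → (44, 13)
7P: (44, 13) + (7, 21). λ = (21 - 13)/(7 - 44) ≡ 8/10 mod 47. 10⁻¹ ≡ 33 (mod 47), so λ ≡ 29.
  x = λ² - 44 - 7 = 841 - 51 ≡ 38; y = λ·(44 - 38) - 13 ≡ 20. → (38, 20)

(38, 20)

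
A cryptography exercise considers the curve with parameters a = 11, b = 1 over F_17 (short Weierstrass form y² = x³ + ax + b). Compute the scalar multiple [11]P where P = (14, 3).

Double-and-add on 11 = (1011)₂. Start with P = (14, 3) for the leading 1-bit.
double: tangent at (14, 3): λ = (3·14² + 11)/(2·3) ≡ 4/6. 6⁻¹ ≡ 3 (mod 17), so λ ≡ 4·3 ≡ 12.
  x = λ² - 14 - 14 = 144 - 28 ≡ 14; y = λ·(14 - 14) - 3 ≡ 14. → (14, 14)
double: tangent at (14, 14): λ = (3·14² + 11)/(2·14) ≡ 4/11. 11⁻¹ ≡ 14 (mod 17), so λ ≡ 4·14 ≡ 5.
  x = λ² - 14 - 14 = 25 - 28 ≡ 14; y = λ·(14 - 14) - 14 ≡ 3. → (14, 3)
add P: tangent at (14, 3): λ = (3·14² + 11)/(2·3) ≡ 4/6. 6⁻¹ ≡ 3 (mod 17), so λ ≡ 4·3 ≡ 12.
  x = λ² - 14 - 14 = 144 - 28 ≡ 14; y = λ·(14 - 14) - 3 ≡ 14. → (14, 14)
double: tangent at (14, 14): λ = (3·14² + 11)/(2·14) ≡ 4/11. 11⁻¹ ≡ 14 (mod 17), so λ ≡ 4·14 ≡ 5.
  x = λ² - 14 - 14 = 25 - 28 ≡ 14; y = λ·(14 - 14) - 14 ≡ 3. → (14, 3)
add P: tangent at (14, 3): λ = (3·14² + 11)/(2·3) ≡ 4/6. 6⁻¹ ≡ 3 (mod 17), so λ ≡ 4·3 ≡ 12.
  x = λ² - 14 - 14 = 144 - 28 ≡ 14; y = λ·(14 - 14) - 3 ≡ 14. → (14, 14)

(14, 14)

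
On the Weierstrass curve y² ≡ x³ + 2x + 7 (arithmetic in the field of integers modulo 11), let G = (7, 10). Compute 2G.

tangent at (7, 10): λ = (3·7² + 2)/(2·10) ≡ 6/9. 9⁻¹ ≡ 5 (mod 11) since 9·5 = 45 ≡ 1, so λ ≡ 6·5 ≡ 8.
  x = λ² - 7 - 7 = 64 - 14 ≡ 6; y = λ·(7 - 6) - 10 ≡ 9. → (6, 9)

(6, 9)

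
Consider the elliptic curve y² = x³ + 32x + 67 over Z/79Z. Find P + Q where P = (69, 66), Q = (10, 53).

(18, 47)

(69, 66) + (10, 53). λ = (53 - 66)/(10 - 69) ≡ 66/20 mod 79. 20⁻¹ ≡ 4 (mod 79) since 20·4 = 80 ≡ 1, so λ ≡ 27.
  x = λ² - 69 - 10 = 729 - 79 ≡ 18; y = λ·(69 - 18) - 66 ≡ 47. → (18, 47)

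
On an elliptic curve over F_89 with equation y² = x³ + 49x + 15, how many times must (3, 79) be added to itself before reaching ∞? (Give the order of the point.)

8

2P: tangent at (3, 79): λ = (3·3² + 49)/(2·79) ≡ 76/69. 69⁻¹ ≡ 40 (mod 89), so λ ≡ 76·40 ≡ 14.
  x = λ² - 3 - 3 = 196 - 6 ≡ 12; y = λ·(3 - 12) - 79 ≡ 62. → (12, 62)
3P: (12, 62) + (3, 79). λ = (79 - 62)/(3 - 12) ≡ 17/80 mod 89. 80⁻¹ ≡ 79 (mod 89) since 80·79 = 6320 ≡ 1, so λ ≡ 8.
  x = λ² - 12 - 3 = 64 - 15 ≡ 49; y = λ·(12 - 49) - 62 ≡ 87. → (49, 87)
4P: (49, 87) + (3, 79). λ = (79 - 87)/(3 - 49) ≡ 81/43 mod 89. 43⁻¹ ≡ 29 (mod 89), so λ ≡ 35.
  x = λ² - 49 - 3 = 1225 - 52 ≡ 16; y = λ·(49 - 16) - 87 ≡ 0. → (16, 0)
5P: (16, 0) + (3, 79). λ = (79 - 0)/(3 - 16) ≡ 79/76 mod 89. 76⁻¹ ≡ 41 (mod 89) since 76·41 = 3116 ≡ 1, so λ ≡ 35.
  x = λ² - 16 - 3 = 1225 - 19 ≡ 49; y = λ·(16 - 49) - 0 ≡ 2. → (49, 2)
6P: (49, 2) + (3, 79). λ = (79 - 2)/(3 - 49) ≡ 77/43 mod 89. 43⁻¹ ≡ 29 (mod 89), so λ ≡ 8.
  x = λ² - 49 - 3 = 64 - 52 ≡ 12; y = λ·(49 - 12) - 2 ≡ 27. → (12, 27)
7P: (12, 27) + (3, 79). λ = (79 - 27)/(3 - 12) ≡ 52/80 mod 89. 80⁻¹ ≡ 79 (mod 89) since 80·79 = 6320 ≡ 1, so λ ≡ 14.
  x = λ² - 12 - 3 = 196 - 15 ≡ 3; y = λ·(12 - 3) - 27 ≡ 10. → (3, 10)
8P: (3, 10) + (3, 79): same x and y₁ ≡ -y₂, so the sum is ∞.
8P = ∞, so the order is 8.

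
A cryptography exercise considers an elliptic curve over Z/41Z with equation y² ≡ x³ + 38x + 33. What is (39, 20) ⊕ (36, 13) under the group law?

(17, 4)

(39, 20) + (36, 13). λ = (13 - 20)/(36 - 39) ≡ 34/38 mod 41. 38⁻¹ ≡ 27 (mod 41) since 38·27 = 1026 ≡ 1, so λ ≡ 16.
  x = λ² - 39 - 36 = 256 - 75 ≡ 17; y = λ·(39 - 17) - 20 ≡ 4. → (17, 4)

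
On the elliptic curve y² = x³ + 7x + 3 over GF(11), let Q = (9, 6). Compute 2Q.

(2, 6)

tangent at (9, 6): λ = (3·9² + 7)/(2·6) ≡ 8/1. 1⁻¹ ≡ 1 (mod 11), so λ ≡ 8·1 ≡ 8.
  x = λ² - 9 - 9 = 64 - 18 ≡ 2; y = λ·(9 - 2) - 6 ≡ 6. → (2, 6)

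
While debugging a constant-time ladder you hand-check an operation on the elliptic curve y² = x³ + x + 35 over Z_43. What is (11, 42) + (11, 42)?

(35, 26)

tangent at (11, 42): λ = (3·11² + 1)/(2·42) ≡ 20/41. 41⁻¹ ≡ 21 (mod 43) since 41·21 = 861 ≡ 1, so λ ≡ 20·21 ≡ 33.
  x = λ² - 11 - 11 = 1089 - 22 ≡ 35; y = λ·(11 - 35) - 42 ≡ 26. → (35, 26)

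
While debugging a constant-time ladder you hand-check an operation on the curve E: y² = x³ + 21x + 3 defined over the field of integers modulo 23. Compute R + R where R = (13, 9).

(9, 1)

tangent at (13, 9): λ = (3·13² + 21)/(2·9) ≡ 22/18. 18⁻¹ ≡ 9 (mod 23), so λ ≡ 22·9 ≡ 14.
  x = λ² - 13 - 13 = 196 - 26 ≡ 9; y = λ·(13 - 9) - 9 ≡ 1. → (9, 1)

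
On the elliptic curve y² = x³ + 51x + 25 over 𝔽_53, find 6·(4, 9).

(32, 9)

Write Q = (4, 9).
Repeated addition: build up to 6Q.
2Q: tangent at (4, 9): λ = (3·4² + 51)/(2·9) ≡ 46/18. 18⁻¹ ≡ 3 (mod 53), so λ ≡ 46·3 ≡ 32.
  x = λ² - 4 - 4 = 1024 - 8 ≡ 9; y = λ·(4 - 9) - 9 ≡ 43. → (9, 43)
3Q: (9, 43) + (4, 9). λ = (9 - 43)/(4 - 9) ≡ 19/48 mod 53. 48⁻¹ ≡ 21 (mod 53), so λ ≡ 28.
  x = λ² - 9 - 4 = 784 - 13 ≡ 29; y = λ·(9 - 29) - 43 ≡ 33. → (29, 33)
4Q: (29, 33) + (4, 9). λ = (9 - 33)/(4 - 29) ≡ 29/28 mod 53. 28⁻¹ ≡ 36 (mod 53), so λ ≡ 37.
  x = λ² - 29 - 4 = 1369 - 33 ≡ 11; y = λ·(29 - 11) - 33 ≡ 50. → (11, 50)
5Q: (11, 50) + (4, 9). λ = (9 - 50)/(4 - 11) ≡ 12/46 mod 53. 46⁻¹ ≡ 15 (mod 53) since 46·15 = 690 ≡ 1, so λ ≡ 21.
  x = λ² - 11 - 4 = 441 - 15 ≡ 2; y = λ·(11 - 2) - 50 ≡ 33. → (2, 33)
6Q: (2, 33) + (4, 9). λ = (9 - 33)/(4 - 2) ≡ 29/2 mod 53. 2⁻¹ ≡ 27 (mod 53), so λ ≡ 41.
  x = λ² - 2 - 4 = 1681 - 6 ≡ 32; y = λ·(2 - 32) - 33 ≡ 9. → (32, 9)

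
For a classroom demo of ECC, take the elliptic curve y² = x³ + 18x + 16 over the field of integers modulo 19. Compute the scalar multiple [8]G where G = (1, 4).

O

Double-and-add on 8 = (1000)₂. Start with G = (1, 4) for the leading 1-bit.
double: tangent at (1, 4): λ = (3·1² + 18)/(2·4) ≡ 2/8. 8⁻¹ ≡ 12 (mod 19), so λ ≡ 2·12 ≡ 5.
  x = λ² - 1 - 1 = 25 - 2 ≡ 4; y = λ·(1 - 4) - 4 ≡ 0. → (4, 0)
double: (4, 0) + (4, 0): same x and y₁ ≡ -y₂, so the sum is 𝒪.
double: 𝒪 + 𝒪 = 𝒪 (identity).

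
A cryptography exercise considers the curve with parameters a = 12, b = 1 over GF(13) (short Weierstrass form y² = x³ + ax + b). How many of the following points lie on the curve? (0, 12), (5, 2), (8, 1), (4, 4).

2

(0, 12): 12² ≡ 1, rhs ≡ 1 → on.
(5, 2): 2² ≡ 4, rhs ≡ 4 → on.
(8, 1): 1² ≡ 1, rhs ≡ 11 → off.
(4, 4): 4² ≡ 3, rhs ≡ 9 → off.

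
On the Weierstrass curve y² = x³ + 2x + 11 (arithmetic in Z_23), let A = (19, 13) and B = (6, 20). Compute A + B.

(19, 13) + (6, 20). λ = (20 - 13)/(6 - 19) ≡ 7/10 mod 23. 10⁻¹ ≡ 7 (mod 23), so λ ≡ 3.
  x = λ² - 19 - 6 = 9 - 25 ≡ 7; y = λ·(19 - 7) - 13 ≡ 0. → (7, 0)

(7, 0)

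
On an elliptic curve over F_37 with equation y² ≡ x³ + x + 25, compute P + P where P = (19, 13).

(0, 5)

tangent at (19, 13): λ = (3·19² + 1)/(2·13) ≡ 11/26. 26⁻¹ ≡ 10 (mod 37), so λ ≡ 11·10 ≡ 36.
  x = λ² - 19 - 19 = 1296 - 38 ≡ 0; y = λ·(19 - 0) - 13 ≡ 5. → (0, 5)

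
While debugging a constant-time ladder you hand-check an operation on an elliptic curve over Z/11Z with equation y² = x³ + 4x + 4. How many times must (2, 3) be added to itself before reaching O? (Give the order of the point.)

11

2P: tangent at (2, 3): λ = (3·2² + 4)/(2·3) ≡ 5/6. 6⁻¹ ≡ 2 (mod 11) since 6·2 = 12 ≡ 1, so λ ≡ 5·2 ≡ 10.
  x = λ² - 2 - 2 = 100 - 4 ≡ 8; y = λ·(2 - 8) - 3 ≡ 3. → (8, 3)
3P: (8, 3) + (2, 3). λ = (3 - 3)/(2 - 8) ≡ 0/5 mod 11. 5⁻¹ ≡ 9 (mod 11) since 5·9 = 45 ≡ 1, so λ ≡ 0.
  x = λ² - 8 - 2 = 0 - 10 ≡ 1; y = λ·(8 - 1) - 3 ≡ 8. → (1, 8)
4P: (1, 8) + (2, 3). λ = (3 - 8)/(2 - 1) ≡ 6/1 mod 11. 1⁻¹ ≡ 1 (mod 11) since 1·1 = 1 ≡ 1, so λ ≡ 6.
  x = λ² - 1 - 2 = 36 - 3 ≡ 0; y = λ·(1 - 0) - 8 ≡ 9. → (0, 9)
5P: (0, 9) + (2, 3). λ = (3 - 9)/(2 - 0) ≡ 5/2 mod 11. 2⁻¹ ≡ 6 (mod 11), so λ ≡ 8.
  x = λ² - 0 - 2 = 64 - 2 ≡ 7; y = λ·(0 - 7) - 9 ≡ 1. → (7, 1)
6P: (7, 1) + (2, 3). λ = (3 - 1)/(2 - 7) ≡ 2/6 mod 11. 6⁻¹ ≡ 2 (mod 11) since 6·2 = 12 ≡ 1, so λ ≡ 4.
  x = λ² - 7 - 2 = 16 - 9 ≡ 7; y = λ·(7 - 7) - 1 ≡ 10. → (7, 10)
7P: (7, 10) + (2, 3). λ = (3 - 10)/(2 - 7) ≡ 4/6 mod 11. 6⁻¹ ≡ 2 (mod 11) since 6·2 = 12 ≡ 1, so λ ≡ 8.
  x = λ² - 7 - 2 = 64 - 9 ≡ 0; y = λ·(7 - 0) - 10 ≡ 2. → (0, 2)
8P: (0, 2) + (2, 3). λ = (3 - 2)/(2 - 0) ≡ 1/2 mod 11. 2⁻¹ ≡ 6 (mod 11), so λ ≡ 6.
  x = λ² - 0 - 2 = 36 - 2 ≡ 1; y = λ·(0 - 1) - 2 ≡ 3. → (1, 3)
9P: (1, 3) + (2, 3). λ = (3 - 3)/(2 - 1) ≡ 0/1 mod 11. 1⁻¹ ≡ 1 (mod 11), so λ ≡ 0.
  x = λ² - 1 - 2 = 0 - 3 ≡ 8; y = λ·(1 - 8) - 3 ≡ 8. → (8, 8)
10P: (8, 8) + (2, 3). λ = (3 - 8)/(2 - 8) ≡ 6/5 mod 11. 5⁻¹ ≡ 9 (mod 11), so λ ≡ 10.
  x = λ² - 8 - 2 = 100 - 10 ≡ 2; y = λ·(8 - 2) - 8 ≡ 8. → (2, 8)
11P: (2, 8) + (2, 3): same x and y₁ ≡ -y₂, so the sum is O.
11P = O, so the order is 11.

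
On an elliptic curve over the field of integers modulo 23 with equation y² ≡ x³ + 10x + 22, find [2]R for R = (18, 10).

(18, 13)

tangent at (18, 10): λ = (3·18² + 10)/(2·10) ≡ 16/20. 20⁻¹ ≡ 15 (mod 23), so λ ≡ 16·15 ≡ 10.
  x = λ² - 18 - 18 = 100 - 36 ≡ 18; y = λ·(18 - 18) - 10 ≡ 13. → (18, 13)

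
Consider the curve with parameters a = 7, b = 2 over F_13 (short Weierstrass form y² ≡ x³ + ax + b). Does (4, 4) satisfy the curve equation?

yes

y² = 4² ≡ 3; x³ + 7x + 2 = 94 ≡ 3 (mod 13). 3 = 3.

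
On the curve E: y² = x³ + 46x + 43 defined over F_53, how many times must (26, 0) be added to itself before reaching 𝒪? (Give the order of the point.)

2P: (26, 0) + (26, 0): same x and y₁ ≡ -y₂, so the sum is 𝒪.
2P = 𝒪, so the order is 2.

2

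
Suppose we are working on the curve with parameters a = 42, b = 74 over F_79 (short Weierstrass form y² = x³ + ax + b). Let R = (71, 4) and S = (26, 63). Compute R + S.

(71, 4) + (26, 63). λ = (63 - 4)/(26 - 71) ≡ 59/34 mod 79. 34⁻¹ ≡ 7 (mod 79) since 34·7 = 238 ≡ 1, so λ ≡ 18.
  x = λ² - 71 - 26 = 324 - 97 ≡ 69; y = λ·(71 - 69) - 4 ≡ 32. → (69, 32)

(69, 32)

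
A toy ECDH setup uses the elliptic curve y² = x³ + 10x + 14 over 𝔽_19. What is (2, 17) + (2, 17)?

tangent at (2, 17): λ = (3·2² + 10)/(2·17) ≡ 3/15. 15⁻¹ ≡ 14 (mod 19) since 15·14 = 210 ≡ 1, so λ ≡ 3·14 ≡ 4.
  x = λ² - 2 - 2 = 16 - 4 ≡ 12; y = λ·(2 - 12) - 17 ≡ 0. → (12, 0)

(12, 0)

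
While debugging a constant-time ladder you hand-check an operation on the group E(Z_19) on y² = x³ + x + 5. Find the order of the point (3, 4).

5

2P: tangent at (3, 4): λ = (3·3² + 1)/(2·4) ≡ 9/8. 8⁻¹ ≡ 12 (mod 19), so λ ≡ 9·12 ≡ 13.
  x = λ² - 3 - 3 = 169 - 6 ≡ 11; y = λ·(3 - 11) - 4 ≡ 6. → (11, 6)
3P: (11, 6) + (3, 4). λ = (4 - 6)/(3 - 11) ≡ 17/11 mod 19. 11⁻¹ ≡ 7 (mod 19), so λ ≡ 5.
  x = λ² - 11 - 3 = 25 - 14 ≡ 11; y = λ·(11 - 11) - 6 ≡ 13. → (11, 13)
4P: (11, 13) + (3, 4). λ = (4 - 13)/(3 - 11) ≡ 10/11 mod 19. 11⁻¹ ≡ 7 (mod 19) since 11·7 = 77 ≡ 1, so λ ≡ 13.
  x = λ² - 11 - 3 = 169 - 14 ≡ 3; y = λ·(11 - 3) - 13 ≡ 15. → (3, 15)
5P: (3, 15) + (3, 4): same x and y₁ ≡ -y₂, so the sum is the point at infinity.
5P = the point at infinity, so the order is 5.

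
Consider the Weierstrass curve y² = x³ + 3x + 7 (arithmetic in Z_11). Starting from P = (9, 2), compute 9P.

Double-and-add on 9 = (1001)₂. Start with P = (9, 2) for the leading 1-bit.
double: tangent at (9, 2): λ = (3·9² + 3)/(2·2) ≡ 4/4. 4⁻¹ ≡ 3 (mod 11), so λ ≡ 4·3 ≡ 1.
  x = λ² - 9 - 9 = 1 - 18 ≡ 5; y = λ·(9 - 5) - 2 ≡ 2. → (5, 2)
double: tangent at (5, 2): λ = (3·5² + 3)/(2·2) ≡ 1/4. 4⁻¹ ≡ 3 (mod 11) since 4·3 = 12 ≡ 1, so λ ≡ 1·3 ≡ 3.
  x = λ² - 5 - 5 = 9 - 10 ≡ 10; y = λ·(5 - 10) - 2 ≡ 5. → (10, 5)
double: tangent at (10, 5): λ = (3·10² + 3)/(2·5) ≡ 6/10. 10⁻¹ ≡ 10 (mod 11) since 10·10 = 100 ≡ 1, so λ ≡ 6·10 ≡ 5.
  x = λ² - 10 - 10 = 25 - 20 ≡ 5; y = λ·(10 - 5) - 5 ≡ 9. → (5, 9)
add P: (5, 9) + (9, 2). λ = (2 - 9)/(9 - 5) ≡ 4/4 mod 11. 4⁻¹ ≡ 3 (mod 11), so λ ≡ 1.
  x = λ² - 5 - 9 = 1 - 14 ≡ 9; y = λ·(5 - 9) - 9 ≡ 9. → (9, 9)

(9, 9)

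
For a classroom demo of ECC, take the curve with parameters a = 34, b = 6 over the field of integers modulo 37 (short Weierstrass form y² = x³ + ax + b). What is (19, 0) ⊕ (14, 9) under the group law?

(25, 33)

(19, 0) + (14, 9). λ = (9 - 0)/(14 - 19) ≡ 9/32 mod 37. 32⁻¹ ≡ 22 (mod 37), so λ ≡ 13.
  x = λ² - 19 - 14 = 169 - 33 ≡ 25; y = λ·(19 - 25) - 0 ≡ 33. → (25, 33)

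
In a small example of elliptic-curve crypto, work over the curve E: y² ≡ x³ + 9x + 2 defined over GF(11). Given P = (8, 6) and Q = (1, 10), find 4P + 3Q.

First 4P:
Double-and-add on 4 = (100)₂. Start with P = (8, 6) for the leading 1-bit.
double: tangent at (8, 6): λ = (3·8² + 9)/(2·6) ≡ 3/1. 1⁻¹ ≡ 1 (mod 11), so λ ≡ 3·1 ≡ 3.
  x = λ² - 8 - 8 = 9 - 16 ≡ 4; y = λ·(8 - 4) - 6 ≡ 6. → (4, 6)
double: tangent at (4, 6): λ = (3·4² + 9)/(2·6) ≡ 2/1. 1⁻¹ ≡ 1 (mod 11), so λ ≡ 2·1 ≡ 2.
  x = λ² - 4 - 4 = 4 - 8 ≡ 7; y = λ·(4 - 7) - 6 ≡ 10. → (7, 10)
4P = (7, 10).
Next 3Q:
Repeated addition: build up to 3Q.
2Q: tangent at (1, 10): λ = (3·1² + 9)/(2·10) ≡ 1/9. 9⁻¹ ≡ 5 (mod 11), so λ ≡ 1·5 ≡ 5.
  x = λ² - 1 - 1 = 25 - 2 ≡ 1; y = λ·(1 - 1) - 10 ≡ 1. → (1, 1)
3Q: (1, 1) + (1, 10): same x and y₁ ≡ -y₂, so the sum is O.
3Q = O.
Finally 4P + 3Q:
(7, 10) + O = (7, 10) (identity).

(7, 10)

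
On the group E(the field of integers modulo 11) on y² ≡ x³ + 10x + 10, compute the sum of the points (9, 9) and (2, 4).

(9, 9) + (2, 4). λ = (4 - 9)/(2 - 9) ≡ 6/4 mod 11. 4⁻¹ ≡ 3 (mod 11), so λ ≡ 7.
  x = λ² - 9 - 2 = 49 - 11 ≡ 5; y = λ·(9 - 5) - 9 ≡ 8. → (5, 8)

(5, 8)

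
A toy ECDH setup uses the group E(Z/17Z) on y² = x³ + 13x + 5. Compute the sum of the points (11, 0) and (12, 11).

(11, 0) + (12, 11). λ = (11 - 0)/(12 - 11) ≡ 11/1 mod 17. 1⁻¹ ≡ 1 (mod 17) since 1·1 = 1 ≡ 1, so λ ≡ 11.
  x = λ² - 11 - 12 = 121 - 23 ≡ 13; y = λ·(11 - 13) - 0 ≡ 12. → (13, 12)

(13, 12)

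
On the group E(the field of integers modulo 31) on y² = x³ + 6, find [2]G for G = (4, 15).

(2, 13)

tangent at (4, 15): λ = (3·4² + 0)/(2·15) ≡ 17/30. 30⁻¹ ≡ 30 (mod 31), so λ ≡ 17·30 ≡ 14.
  x = λ² - 4 - 4 = 196 - 8 ≡ 2; y = λ·(4 - 2) - 15 ≡ 13. → (2, 13)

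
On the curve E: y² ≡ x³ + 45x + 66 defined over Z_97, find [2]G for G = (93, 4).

tangent at (93, 4): λ = (3·93² + 45)/(2·4) ≡ 93/8. 8⁻¹ ≡ 85 (mod 97) since 8·85 = 680 ≡ 1, so λ ≡ 93·85 ≡ 48.
  x = λ² - 93 - 93 = 2304 - 186 ≡ 81; y = λ·(93 - 81) - 4 ≡ 87. → (81, 87)

(81, 87)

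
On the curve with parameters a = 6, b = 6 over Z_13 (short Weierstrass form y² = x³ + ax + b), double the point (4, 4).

tangent at (4, 4): λ = (3·4² + 6)/(2·4) ≡ 2/8. 8⁻¹ ≡ 5 (mod 13) since 8·5 = 40 ≡ 1, so λ ≡ 2·5 ≡ 10.
  x = λ² - 4 - 4 = 100 - 8 ≡ 1; y = λ·(4 - 1) - 4 ≡ 0. → (1, 0)

(1, 0)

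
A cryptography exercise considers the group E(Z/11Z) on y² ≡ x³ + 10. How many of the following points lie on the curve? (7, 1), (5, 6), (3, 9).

3

(7, 1): 1² ≡ 1, rhs ≡ 1 → on.
(5, 6): 6² ≡ 3, rhs ≡ 3 → on.
(3, 9): 9² ≡ 4, rhs ≡ 4 → on.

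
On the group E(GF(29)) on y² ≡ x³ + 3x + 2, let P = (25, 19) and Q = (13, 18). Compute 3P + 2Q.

(25, 10)

First 3P:
Repeated addition: build up to 3P.
2P: tangent at (25, 19): λ = (3·25² + 3)/(2·19) ≡ 22/9. 9⁻¹ ≡ 13 (mod 29), so λ ≡ 22·13 ≡ 25.
  x = λ² - 25 - 25 = 625 - 50 ≡ 24; y = λ·(25 - 24) - 19 ≡ 6. → (24, 6)
3P: (24, 6) + (25, 19). λ = (19 - 6)/(25 - 24) ≡ 13/1 mod 29. 1⁻¹ ≡ 1 (mod 29) since 1·1 = 1 ≡ 1, so λ ≡ 13.
  x = λ² - 24 - 25 = 169 - 49 ≡ 4; y = λ·(24 - 4) - 6 ≡ 22. → (4, 22)
3P = (4, 22).
Next 2Q:
Repeated addition: build up to 2Q.
2Q: tangent at (13, 18): λ = (3·13² + 3)/(2·18) ≡ 17/7. 7⁻¹ ≡ 25 (mod 29) since 7·25 = 175 ≡ 1, so λ ≡ 17·25 ≡ 19.
  x = λ² - 13 - 13 = 361 - 26 ≡ 16; y = λ·(13 - 16) - 18 ≡ 12. → (16, 12)
2Q = (16, 12).
Finally 3P + 2Q:
(4, 22) + (16, 12). λ = (12 - 22)/(16 - 4) ≡ 19/12 mod 29. 12⁻¹ ≡ 17 (mod 29) since 12·17 = 204 ≡ 1, so λ ≡ 4.
  x = λ² - 4 - 16 = 16 - 20 ≡ 25; y = λ·(4 - 25) - 22 ≡ 10. → (25, 10)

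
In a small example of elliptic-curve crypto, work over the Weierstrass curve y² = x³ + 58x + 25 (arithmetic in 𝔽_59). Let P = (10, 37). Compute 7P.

Repeated addition: build up to 7P.
2P: tangent at (10, 37): λ = (3·10² + 58)/(2·37) ≡ 4/15. 15⁻¹ ≡ 4 (mod 59) since 15·4 = 60 ≡ 1, so λ ≡ 4·4 ≡ 16.
  x = λ² - 10 - 10 = 256 - 20 ≡ 0; y = λ·(10 - 0) - 37 ≡ 5. → (0, 5)
3P: (0, 5) + (10, 37). λ = (37 - 5)/(10 - 0) ≡ 32/10 mod 59. 10⁻¹ ≡ 6 (mod 59) since 10·6 = 60 ≡ 1, so λ ≡ 15.
  x = λ² - 0 - 10 = 225 - 10 ≡ 38; y = λ·(0 - 38) - 5 ≡ 15. → (38, 15)
4P: (38, 15) + (10, 37). λ = (37 - 15)/(10 - 38) ≡ 22/31 mod 59. 31⁻¹ ≡ 40 (mod 59), so λ ≡ 54.
  x = λ² - 38 - 10 = 2916 - 48 ≡ 36; y = λ·(38 - 36) - 15 ≡ 34. → (36, 34)
5P: (36, 34) + (10, 37). λ = (37 - 34)/(10 - 36) ≡ 3/33 mod 59. 33⁻¹ ≡ 34 (mod 59), so λ ≡ 43.
  x = λ² - 36 - 10 = 1849 - 46 ≡ 33; y = λ·(36 - 33) - 34 ≡ 36. → (33, 36)
6P: (33, 36) + (10, 37). λ = (37 - 36)/(10 - 33) ≡ 1/36 mod 59. 36⁻¹ ≡ 41 (mod 59), so λ ≡ 41.
  x = λ² - 33 - 10 = 1681 - 43 ≡ 45; y = λ·(33 - 45) - 36 ≡ 3. → (45, 3)
7P: (45, 3) + (10, 37). λ = (37 - 3)/(10 - 45) ≡ 34/24 mod 59. 24⁻¹ ≡ 32 (mod 59), so λ ≡ 26.
  x = λ² - 45 - 10 = 676 - 55 ≡ 31; y = λ·(45 - 31) - 3 ≡ 7. → (31, 7)

(31, 7)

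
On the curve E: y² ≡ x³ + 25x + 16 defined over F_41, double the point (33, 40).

(11, 33)

tangent at (33, 40): λ = (3·33² + 25)/(2·40) ≡ 12/39. 39⁻¹ ≡ 20 (mod 41), so λ ≡ 12·20 ≡ 35.
  x = λ² - 33 - 33 = 1225 - 66 ≡ 11; y = λ·(33 - 11) - 40 ≡ 33. → (11, 33)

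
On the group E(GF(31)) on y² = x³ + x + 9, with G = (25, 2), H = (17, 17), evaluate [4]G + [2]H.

(28, 17)

First 4G:
Double-and-add on 4 = (100)₂. Start with G = (25, 2) for the leading 1-bit.
double: tangent at (25, 2): λ = (3·25² + 1)/(2·2) ≡ 16/4. 4⁻¹ ≡ 8 (mod 31) since 4·8 = 32 ≡ 1, so λ ≡ 16·8 ≡ 4.
  x = λ² - 25 - 25 = 16 - 50 ≡ 28; y = λ·(25 - 28) - 2 ≡ 17. → (28, 17)
double: tangent at (28, 17): λ = (3·28² + 1)/(2·17) ≡ 28/3. 3⁻¹ ≡ 21 (mod 31) since 3·21 = 63 ≡ 1, so λ ≡ 28·21 ≡ 30.
  x = λ² - 28 - 28 = 900 - 56 ≡ 7; y = λ·(28 - 7) - 17 ≡ 24. → (7, 24)
4G = (7, 24).
Next 2H:
Repeated addition: build up to 2H.
2H: tangent at (17, 17): λ = (3·17² + 1)/(2·17) ≡ 0/3. 3⁻¹ ≡ 21 (mod 31) since 3·21 = 63 ≡ 1, so λ ≡ 0·21 ≡ 0.
  x = λ² - 17 - 17 = 0 - 34 ≡ 28; y = λ·(17 - 28) - 17 ≡ 14. → (28, 14)
2H = (28, 14).
Finally 4G + 2H:
(7, 24) + (28, 14). λ = (14 - 24)/(28 - 7) ≡ 21/21 mod 31. 21⁻¹ ≡ 3 (mod 31), so λ ≡ 1.
  x = λ² - 7 - 28 = 1 - 35 ≡ 28; y = λ·(7 - 28) - 24 ≡ 17. → (28, 17)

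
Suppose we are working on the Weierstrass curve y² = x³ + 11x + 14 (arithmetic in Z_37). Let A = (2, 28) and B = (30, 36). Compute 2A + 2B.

(2, 28)

First 2A:
Repeated addition: build up to 2A.
2A: tangent at (2, 28): λ = (3·2² + 11)/(2·28) ≡ 23/19. 19⁻¹ ≡ 2 (mod 37), so λ ≡ 23·2 ≡ 9.
  x = λ² - 2 - 2 = 81 - 4 ≡ 3; y = λ·(2 - 3) - 28 ≡ 0. → (3, 0)
2A = (3, 0).
Next 2B:
Repeated addition: build up to 2B.
2B: tangent at (30, 36): λ = (3·30² + 11)/(2·36) ≡ 10/35. 35⁻¹ ≡ 18 (mod 37), so λ ≡ 10·18 ≡ 32.
  x = λ² - 30 - 30 = 1024 - 60 ≡ 2; y = λ·(30 - 2) - 36 ≡ 9. → (2, 9)
2B = (2, 9).
Finally 2A + 2B:
(3, 0) + (2, 9). λ = (9 - 0)/(2 - 3) ≡ 9/36 mod 37. 36⁻¹ ≡ 36 (mod 37) since 36·36 = 1296 ≡ 1, so λ ≡ 28.
  x = λ² - 3 - 2 = 784 - 5 ≡ 2; y = λ·(3 - 2) - 0 ≡ 28. → (2, 28)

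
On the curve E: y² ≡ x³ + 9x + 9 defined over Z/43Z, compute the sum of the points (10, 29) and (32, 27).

(10, 29) + (32, 27). λ = (27 - 29)/(32 - 10) ≡ 41/22 mod 43. 22⁻¹ ≡ 2 (mod 43) since 22·2 = 44 ≡ 1, so λ ≡ 39.
  x = λ² - 10 - 32 = 1521 - 42 ≡ 17; y = λ·(10 - 17) - 29 ≡ 42. → (17, 42)

(17, 42)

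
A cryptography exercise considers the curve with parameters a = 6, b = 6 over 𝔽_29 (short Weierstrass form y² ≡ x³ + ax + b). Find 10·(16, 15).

(3, 15)

Write P = (16, 15).
Double-and-add on 10 = (1010)₂. Start with P = (16, 15) for the leading 1-bit.
double: tangent at (16, 15): λ = (3·16² + 6)/(2·15) ≡ 20/1. 1⁻¹ ≡ 1 (mod 29), so λ ≡ 20·1 ≡ 20.
  x = λ² - 16 - 16 = 400 - 32 ≡ 20; y = λ·(16 - 20) - 15 ≡ 21. → (20, 21)
double: tangent at (20, 21): λ = (3·20² + 6)/(2·21) ≡ 17/13. 13⁻¹ ≡ 9 (mod 29), so λ ≡ 17·9 ≡ 8.
  x = λ² - 20 - 20 = 64 - 40 ≡ 24; y = λ·(20 - 24) - 21 ≡ 5. → (24, 5)
add P: (24, 5) + (16, 15). λ = (15 - 5)/(16 - 24) ≡ 10/21 mod 29. 21⁻¹ ≡ 18 (mod 29), so λ ≡ 6.
  x = λ² - 24 - 16 = 36 - 40 ≡ 25; y = λ·(24 - 25) - 5 ≡ 18. → (25, 18)
double: tangent at (25, 18): λ = (3·25² + 6)/(2·18) ≡ 25/7. 7⁻¹ ≡ 25 (mod 29), so λ ≡ 25·25 ≡ 16.
  x = λ² - 25 - 25 = 256 - 50 ≡ 3; y = λ·(25 - 3) - 18 ≡ 15. → (3, 15)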